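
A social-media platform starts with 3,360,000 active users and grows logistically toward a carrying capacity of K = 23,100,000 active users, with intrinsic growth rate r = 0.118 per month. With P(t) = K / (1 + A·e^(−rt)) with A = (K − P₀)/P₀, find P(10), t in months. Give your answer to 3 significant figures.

≈ 8,230,000 active users

A = (23100000 − 3360000)/3360000 = 5.875
P(10) = 23100000 / (1 + 5.875·e^(−0.118·10)) = 23100000 / (1 + 5.875·0.307279)
= 23100000 / 2.80526 ≈ 8234523.25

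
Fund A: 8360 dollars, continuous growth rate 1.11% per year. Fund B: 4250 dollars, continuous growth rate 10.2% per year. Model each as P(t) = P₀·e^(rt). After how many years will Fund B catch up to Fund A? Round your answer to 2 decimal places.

8360·e^(0.0111t) = 4250·e^(0.102t)
8360/4250 = e^((0.102 − 0.0111)t) → ln(1.96706) = 0.0909·t
t = 0.67654 / 0.0909

t ≈ 7.44 years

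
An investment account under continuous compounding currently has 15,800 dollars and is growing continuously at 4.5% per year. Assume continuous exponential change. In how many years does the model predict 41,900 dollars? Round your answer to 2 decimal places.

t ≈ 21.67 years

41900 = 15800 · e^(0.045·t)
t = ln(41900/15800) / 0.045 = ln(2.6519) / 0.045 = 0.97528 / 0.045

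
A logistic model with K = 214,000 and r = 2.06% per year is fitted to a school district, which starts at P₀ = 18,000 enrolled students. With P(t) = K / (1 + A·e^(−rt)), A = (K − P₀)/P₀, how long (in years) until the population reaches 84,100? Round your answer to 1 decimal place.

A = (214000 − 18000)/18000 = 10.88889
84100 = 214000/(1 + 10.88889·e^(−0.0206t)) → 1 + 10.88889·e^(−0.0206t) = 2.54459
e^(−0.0206t) = 0.14185 → t = ln(7.0497)/0.0206 = 1.95298/0.0206

t ≈ 94.8 years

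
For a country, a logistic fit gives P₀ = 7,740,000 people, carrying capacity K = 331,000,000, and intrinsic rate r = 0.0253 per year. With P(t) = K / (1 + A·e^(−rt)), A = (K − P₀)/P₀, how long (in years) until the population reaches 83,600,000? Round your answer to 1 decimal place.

t ≈ 104.6 years

A = (331000000 − 7740000)/7740000 = 41.76486
83600000 = 331000000/(1 + 41.76486·e^(−0.0253t)) → 1 + 41.76486·e^(−0.0253t) = 3.95933
e^(−0.0253t) = 0.070857 → t = ln(14.11294)/0.0253 = 2.64709/0.0253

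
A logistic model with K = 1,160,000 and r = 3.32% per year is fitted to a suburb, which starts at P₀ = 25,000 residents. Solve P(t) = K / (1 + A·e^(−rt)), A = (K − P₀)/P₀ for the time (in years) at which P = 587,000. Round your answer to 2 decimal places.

A = (1160000 − 25000)/25000 = 45.4
587000 = 1160000/(1 + 45.4·e^(−0.0332t)) → 1 + 45.4·e^(−0.0332t) = 1.97615
e^(−0.0332t) = 0.021501 → t = ln(46.50925)/0.0332 = 3.83965/0.0332

t ≈ 115.65 years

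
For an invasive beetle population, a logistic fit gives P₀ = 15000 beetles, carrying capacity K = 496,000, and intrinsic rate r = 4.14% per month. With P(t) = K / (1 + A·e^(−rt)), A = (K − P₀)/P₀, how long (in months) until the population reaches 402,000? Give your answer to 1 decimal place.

A = (496000 − 15000)/15000 = 32.06667
402000 = 496000/(1 + 32.06667·e^(−0.0414t)) → 1 + 32.06667·e^(−0.0414t) = 1.23383
e^(−0.0414t) = 0.007292 → t = ln(137.13617)/0.0414 = 4.92097/0.0414

t ≈ 118.9 months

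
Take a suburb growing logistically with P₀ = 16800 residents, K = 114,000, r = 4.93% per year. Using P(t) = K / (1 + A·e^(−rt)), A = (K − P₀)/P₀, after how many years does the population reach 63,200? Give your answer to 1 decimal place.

A = (114000 − 16800)/16800 = 5.78571
63200 = 114000/(1 + 5.78571·e^(−0.0493t)) → 1 + 5.78571·e^(−0.0493t) = 1.8038
e^(−0.0493t) = 0.138928 → t = ln(7.19798)/0.0493 = 1.9738/0.0493

t ≈ 40.0 years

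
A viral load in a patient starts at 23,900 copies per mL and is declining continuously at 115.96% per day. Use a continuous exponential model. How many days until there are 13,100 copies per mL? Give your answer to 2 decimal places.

13100 = 23900 · e^(-1.1596·t)
t = ln(13100/23900) / -1.1596 = ln(0.54812) / -1.1596 = -0.60127 / -1.1596

t ≈ 0.52 days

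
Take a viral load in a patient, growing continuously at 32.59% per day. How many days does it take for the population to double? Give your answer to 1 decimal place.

doubling time ≈ 2.1 days

doubling time = ln(2) / |r| = 0.69315 / 0.3259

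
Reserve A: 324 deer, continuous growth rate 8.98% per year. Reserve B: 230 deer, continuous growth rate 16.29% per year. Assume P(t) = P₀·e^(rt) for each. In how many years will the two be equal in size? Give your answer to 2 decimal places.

t ≈ 4.69 years

324·e^(0.0898t) = 230·e^(0.1629t)
324/230 = e^((0.1629 − 0.0898)t) → ln(1.4087) = 0.0731·t
t = 0.34266 / 0.0731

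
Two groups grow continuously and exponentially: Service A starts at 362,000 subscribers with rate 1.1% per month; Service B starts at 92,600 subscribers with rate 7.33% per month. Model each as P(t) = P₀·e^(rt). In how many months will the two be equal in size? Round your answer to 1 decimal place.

t ≈ 21.9 months

362000·e^(0.011t) = 92600·e^(0.0733t)
362000/92600 = e^((0.0733 − 0.011)t) → ln(3.90929) = 0.0623·t
t = 1.36336 / 0.0623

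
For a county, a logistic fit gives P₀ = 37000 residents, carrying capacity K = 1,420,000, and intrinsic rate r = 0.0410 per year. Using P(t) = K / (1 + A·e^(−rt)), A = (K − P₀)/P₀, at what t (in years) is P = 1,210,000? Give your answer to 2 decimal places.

A = (1420000 − 37000)/37000 = 37.37838
1210000 = 1420000/(1 + 37.37838·e^(−0.041t)) → 1 + 37.37838·e^(−0.041t) = 1.17355
e^(−0.041t) = 0.004643 → t = ln(215.37066)/0.041 = 5.37236/0.041

t ≈ 131.03 years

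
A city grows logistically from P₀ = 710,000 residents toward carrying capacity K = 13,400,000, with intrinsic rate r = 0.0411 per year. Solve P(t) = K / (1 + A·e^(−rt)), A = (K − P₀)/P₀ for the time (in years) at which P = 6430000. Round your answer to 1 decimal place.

t ≈ 68.2 years

A = (13400000 − 710000)/710000 = 17.87324
6430000 = 13400000/(1 + 17.87324·e^(−0.0411t)) → 1 + 17.87324·e^(−0.0411t) = 2.08398
e^(−0.0411t) = 0.060648 → t = ln(16.48851)/0.0411 = 2.80266/0.0411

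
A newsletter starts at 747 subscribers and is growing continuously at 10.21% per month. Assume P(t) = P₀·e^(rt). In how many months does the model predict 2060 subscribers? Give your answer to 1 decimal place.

t ≈ 9.9 months

2060 = 747 · e^(0.1021·t)
t = ln(2060/747) / 0.1021 = ln(2.7577) / 0.1021 = 1.0144 / 0.1021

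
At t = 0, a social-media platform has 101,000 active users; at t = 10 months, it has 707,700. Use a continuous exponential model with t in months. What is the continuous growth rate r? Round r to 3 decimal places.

r ≈ 0.195 per month

707700 = 101000 · e^(r·10)
e^(10r) = 707700/101000 = 7.00693
r = ln(7.00693) / 10 = 1.9469 / 10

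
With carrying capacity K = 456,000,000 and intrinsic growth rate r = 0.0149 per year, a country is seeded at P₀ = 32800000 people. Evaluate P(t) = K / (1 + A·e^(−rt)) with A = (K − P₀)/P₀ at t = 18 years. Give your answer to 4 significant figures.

A = (456000000 − 32800000)/32800000 = 12.90244
P(18) = 456000000 / (1 + 12.90244·e^(−0.0149·18)) = 456000000 / (1 + 12.90244·0.764755)
= 456000000 / 10.8672 ≈ 41961121.6

≈ 41,960,000 people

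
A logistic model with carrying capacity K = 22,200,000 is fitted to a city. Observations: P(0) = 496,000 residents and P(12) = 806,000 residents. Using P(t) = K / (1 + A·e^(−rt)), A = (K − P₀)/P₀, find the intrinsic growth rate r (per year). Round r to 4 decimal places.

r ≈ 0.0417 per year

A = (22200000 − 496000)/496000 = 43.75806
806000 = 22200000/(1 + 43.75806·e^(−r·12)) → e^(−12r) = (27.54342 − 1)/43.75806 = 0.606595
r = −ln(0.606595)/12 = 0.49989/12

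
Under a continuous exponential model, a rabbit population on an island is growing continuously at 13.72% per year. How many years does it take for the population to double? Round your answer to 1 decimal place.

doubling time = ln(2) / |r| = 0.69315 / 0.1372

doubling time ≈ 5.1 years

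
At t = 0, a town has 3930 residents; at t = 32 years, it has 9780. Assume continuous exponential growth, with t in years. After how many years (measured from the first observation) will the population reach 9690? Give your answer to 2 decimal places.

r = ln(9780/3930) / 32 ≈ 0.028491 per year
t = ln(9690/3930) / r = 0.90246 / 0.028491 ≈ 31.676

t ≈ 31.68 years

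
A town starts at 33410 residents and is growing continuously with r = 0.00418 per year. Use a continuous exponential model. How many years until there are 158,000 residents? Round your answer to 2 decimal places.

t ≈ 371.71 years

158000 = 33410 · e^(0.00418·t)
t = ln(158000/33410) / 0.00418 = ln(4.72912) / 0.00418 = 1.55374 / 0.00418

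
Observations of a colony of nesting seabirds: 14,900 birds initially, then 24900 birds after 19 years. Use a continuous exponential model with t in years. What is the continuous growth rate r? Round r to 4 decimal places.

r ≈ 0.0270 per year

24900 = 14900 · e^(r·19)
e^(19r) = 24900/14900 = 1.67114
r = ln(1.67114) / 19 = 0.51351 / 19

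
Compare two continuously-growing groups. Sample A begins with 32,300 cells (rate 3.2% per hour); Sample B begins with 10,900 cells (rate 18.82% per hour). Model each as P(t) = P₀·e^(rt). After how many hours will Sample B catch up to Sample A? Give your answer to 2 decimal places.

32300·e^(0.032t) = 10900·e^(0.1882t)
32300/10900 = e^((0.1882 − 0.032)t) → ln(2.9633) = 0.1562·t
t = 1.0863 / 0.1562

t ≈ 6.95 hours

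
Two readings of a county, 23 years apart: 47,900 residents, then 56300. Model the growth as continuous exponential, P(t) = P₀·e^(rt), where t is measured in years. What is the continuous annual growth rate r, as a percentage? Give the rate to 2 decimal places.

56300 = 47900 · e^(r·23)
e^(23r) = 56300/47900 = 1.17537
r = ln(1.17537) / 23 = 0.16158 / 23

r ≈ 0.70% per year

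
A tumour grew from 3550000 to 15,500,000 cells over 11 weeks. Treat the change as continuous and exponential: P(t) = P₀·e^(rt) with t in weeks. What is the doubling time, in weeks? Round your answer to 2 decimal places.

doubling time ≈ 5.17 weeks

r = ln(15500000/3550000) / 11 = ln(4.3662) / 11 ≈ 0.13399 per week
doubling time = ln 2 / |r| = 0.69315 / 0.13399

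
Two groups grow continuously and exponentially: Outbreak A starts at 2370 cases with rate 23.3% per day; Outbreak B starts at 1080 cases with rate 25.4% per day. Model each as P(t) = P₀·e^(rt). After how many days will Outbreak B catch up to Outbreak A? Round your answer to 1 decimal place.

t ≈ 37.4 days

2370·e^(0.233t) = 1080·e^(0.254t)
2370/1080 = e^((0.254 − 0.233)t) → ln(2.19444) = 0.021·t
t = 0.78593 / 0.021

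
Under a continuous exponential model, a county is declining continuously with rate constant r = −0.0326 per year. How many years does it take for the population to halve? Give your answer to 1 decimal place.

half-life = ln(2) / |r| = 0.69315 / 0.0326

half-life ≈ 21.3 years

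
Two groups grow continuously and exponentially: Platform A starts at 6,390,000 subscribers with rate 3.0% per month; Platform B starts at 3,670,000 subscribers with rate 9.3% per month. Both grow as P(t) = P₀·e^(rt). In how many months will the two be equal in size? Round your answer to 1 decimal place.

6390000·e^(0.03t) = 3670000·e^(0.093t)
6390000/3670000 = e^((0.093 − 0.03)t) → ln(1.74114) = 0.063·t
t = 0.55454 / 0.063

t ≈ 8.8 months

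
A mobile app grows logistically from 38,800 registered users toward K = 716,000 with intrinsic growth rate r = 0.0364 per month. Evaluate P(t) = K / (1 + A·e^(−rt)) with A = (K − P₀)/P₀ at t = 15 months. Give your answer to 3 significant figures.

≈ 64,400 registered users

A = (716000 − 38800)/38800 = 17.45361
P(15) = 716000 / (1 + 17.45361·e^(−0.0364·15)) = 716000 / (1 + 17.45361·0.579262)
= 716000 / 11.11022 ≈ 64445.19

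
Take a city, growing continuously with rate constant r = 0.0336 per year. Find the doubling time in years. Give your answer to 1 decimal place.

doubling time ≈ 20.6 years

doubling time = ln(2) / |r| = 0.69315 / 0.0336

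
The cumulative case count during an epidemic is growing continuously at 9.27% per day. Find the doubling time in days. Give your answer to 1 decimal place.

doubling time ≈ 7.5 days

doubling time = ln(2) / |r| = 0.69315 / 0.0927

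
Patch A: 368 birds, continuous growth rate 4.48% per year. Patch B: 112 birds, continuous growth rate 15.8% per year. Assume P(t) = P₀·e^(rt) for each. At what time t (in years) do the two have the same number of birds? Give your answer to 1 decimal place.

t ≈ 10.5 years

368·e^(0.0448t) = 112·e^(0.158t)
368/112 = e^((0.158 − 0.0448)t) → ln(3.28571) = 0.1132·t
t = 1.18958 / 0.1132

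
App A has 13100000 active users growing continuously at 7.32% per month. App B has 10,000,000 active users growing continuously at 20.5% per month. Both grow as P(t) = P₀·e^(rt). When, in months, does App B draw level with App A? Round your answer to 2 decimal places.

t ≈ 2.05 months

13100000·e^(0.0732t) = 10000000·e^(0.205t)
13100000/10000000 = e^((0.205 − 0.0732)t) → ln(1.31) = 0.1318·t
t = 0.27003 / 0.1318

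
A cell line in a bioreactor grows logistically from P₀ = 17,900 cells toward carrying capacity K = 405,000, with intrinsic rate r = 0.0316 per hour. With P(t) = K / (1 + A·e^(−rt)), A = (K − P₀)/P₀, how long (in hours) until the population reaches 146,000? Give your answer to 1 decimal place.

t ≈ 79.1 hours

A = (405000 − 17900)/17900 = 21.6257
146000 = 405000/(1 + 21.6257·e^(−0.0316t)) → 1 + 21.6257·e^(−0.0316t) = 2.77397
e^(−0.0316t) = 0.082031 → t = ln(12.19055)/0.0316 = 2.50066/0.0316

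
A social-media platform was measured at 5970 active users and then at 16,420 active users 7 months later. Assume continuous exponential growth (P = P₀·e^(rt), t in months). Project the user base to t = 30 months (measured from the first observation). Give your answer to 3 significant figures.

≈ 456,000 active users

r = ln(16420/5970) / 7 ≈ 0.144536 per month
P(30) = 5970 · e^(0.144536·30) = 5970 · 76.40782 ≈ 456154.68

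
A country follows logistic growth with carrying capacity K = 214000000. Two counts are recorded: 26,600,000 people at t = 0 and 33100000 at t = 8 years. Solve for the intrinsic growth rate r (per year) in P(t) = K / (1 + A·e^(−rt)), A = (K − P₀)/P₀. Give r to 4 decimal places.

r ≈ 0.0317 per year

A = (214000000 − 26600000)/26600000 = 7.04511
33100000 = 214000000/(1 + 7.04511·e^(−r·8)) → e^(−8r) = (6.46526 − 1)/7.04511 = 0.775751
r = −ln(0.775751)/8 = 0.25392/8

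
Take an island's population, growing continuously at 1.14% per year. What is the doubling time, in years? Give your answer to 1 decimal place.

doubling time = ln(2) / |r| = 0.69315 / 0.0114

doubling time ≈ 60.8 years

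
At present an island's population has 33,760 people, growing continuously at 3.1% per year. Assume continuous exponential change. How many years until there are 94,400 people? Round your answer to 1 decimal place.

94400 = 33760 · e^(0.031·t)
t = ln(94400/33760) / 0.031 = ln(2.79621) / 0.031 = 1.02826 / 0.031

t ≈ 33.2 years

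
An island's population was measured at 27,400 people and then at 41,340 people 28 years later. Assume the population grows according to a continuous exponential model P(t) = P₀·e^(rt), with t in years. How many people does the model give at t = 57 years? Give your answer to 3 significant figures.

≈ 63,300 people

r = ln(41340/27400) / 28 ≈ 0.014689 per year
P(57) = 27400 · e^(0.014689·57) = 27400 · 2.31004 ≈ 63295.04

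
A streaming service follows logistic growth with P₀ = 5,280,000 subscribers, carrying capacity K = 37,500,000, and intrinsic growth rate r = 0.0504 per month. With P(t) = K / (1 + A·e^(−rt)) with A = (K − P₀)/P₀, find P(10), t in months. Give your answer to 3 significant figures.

A = (37500000 − 5280000)/5280000 = 6.10227
P(10) = 37500000 / (1 + 6.10227·e^(−0.0504·10)) = 37500000 / (1 + 6.10227·0.604109)
= 37500000 / 4.68644 ≈ 8001809.12

≈ 8,000,000 subscribers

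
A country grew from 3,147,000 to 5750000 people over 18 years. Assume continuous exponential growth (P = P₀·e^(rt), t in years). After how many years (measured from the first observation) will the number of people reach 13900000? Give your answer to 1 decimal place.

r = ln(5750000/3147000) / 18 ≈ 0.033486 per year
t = ln(13900000/3147000) / r = 1.48544 / 0.033486 ≈ 44.36

t ≈ 44.4 years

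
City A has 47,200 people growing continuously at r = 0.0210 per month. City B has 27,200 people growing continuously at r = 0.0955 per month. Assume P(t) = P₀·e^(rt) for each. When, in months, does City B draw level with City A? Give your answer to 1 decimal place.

t ≈ 7.4 months

47200·e^(0.021t) = 27200·e^(0.0955t)
47200/27200 = e^((0.0955 − 0.021)t) → ln(1.73529) = 0.0745·t
t = 0.55118 / 0.0745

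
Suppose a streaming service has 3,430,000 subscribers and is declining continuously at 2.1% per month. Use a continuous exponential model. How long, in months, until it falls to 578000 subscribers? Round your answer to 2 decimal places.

578000 = 3430000 · e^(-0.021·t)
t = ln(578000/3430000) / -0.021 = ln(0.16851) / -0.021 = -1.78074 / -0.021

t ≈ 84.80 months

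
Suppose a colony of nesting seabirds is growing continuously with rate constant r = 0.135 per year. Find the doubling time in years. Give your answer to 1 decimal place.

doubling time ≈ 5.1 years

doubling time = ln(2) / |r| = 0.69315 / 0.135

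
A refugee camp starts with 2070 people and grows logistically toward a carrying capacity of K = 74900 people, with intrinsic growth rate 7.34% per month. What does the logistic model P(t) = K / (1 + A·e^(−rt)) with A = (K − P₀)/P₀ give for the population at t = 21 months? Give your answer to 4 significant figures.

A = (74900 − 2070)/2070 = 35.18357
P(21) = 74900 / (1 + 35.18357·e^(−0.0734·21)) = 74900 / (1 + 35.18357·0.214081)
= 74900 / 8.53214 ≈ 8778.57

≈ 8,779 people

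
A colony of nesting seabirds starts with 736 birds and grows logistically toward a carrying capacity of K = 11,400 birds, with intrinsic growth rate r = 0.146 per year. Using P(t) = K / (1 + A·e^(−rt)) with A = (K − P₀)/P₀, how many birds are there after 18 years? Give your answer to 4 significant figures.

≈ 5,571 birds

A = (11400 − 736)/736 = 14.48913
P(18) = 11400 / (1 + 14.48913·e^(−0.146·18)) = 11400 / (1 + 14.48913·0.072223)
= 11400 / 2.04645 ≈ 5570.64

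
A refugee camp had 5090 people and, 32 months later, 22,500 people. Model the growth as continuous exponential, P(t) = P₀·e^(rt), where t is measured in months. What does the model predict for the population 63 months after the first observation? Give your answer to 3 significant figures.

≈ 94,900 people

r = ln(22500/5090) / 32 ≈ 0.046445 per month
P(63) = 5090 · e^(0.046445·63) = 5090 · 18.65343 ≈ 94945.96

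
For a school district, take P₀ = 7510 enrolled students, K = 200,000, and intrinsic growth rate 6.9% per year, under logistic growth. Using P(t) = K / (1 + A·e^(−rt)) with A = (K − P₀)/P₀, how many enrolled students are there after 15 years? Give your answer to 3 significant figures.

≈ 19,800 enrolled students

A = (200000 − 7510)/7510 = 25.63116
P(15) = 200000 / (1 + 25.63116·e^(−0.069·15)) = 200000 / (1 + 25.63116·0.355226)
= 200000 / 10.10486 ≈ 19792.45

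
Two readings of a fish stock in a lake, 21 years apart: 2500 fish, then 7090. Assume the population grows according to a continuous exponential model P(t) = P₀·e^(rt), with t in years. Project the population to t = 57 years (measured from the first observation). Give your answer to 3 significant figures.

≈ 42,300 fish

r = ln(7090/2500) / 21 ≈ 0.049638 per year
P(57) = 2500 · e^(0.049638·57) = 2500 · 16.93456 ≈ 42336.41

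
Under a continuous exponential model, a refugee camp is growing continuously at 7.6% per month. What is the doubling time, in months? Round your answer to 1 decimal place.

doubling time = ln(2) / |r| = 0.69315 / 0.076

doubling time ≈ 9.1 months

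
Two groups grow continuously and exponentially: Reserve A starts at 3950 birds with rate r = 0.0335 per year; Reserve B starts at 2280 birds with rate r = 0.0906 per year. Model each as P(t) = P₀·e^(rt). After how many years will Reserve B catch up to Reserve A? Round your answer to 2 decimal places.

3950·e^(0.0335t) = 2280·e^(0.0906t)
3950/2280 = e^((0.0906 − 0.0335)t) → ln(1.73246) = 0.0571·t
t = 0.54954 / 0.0571

t ≈ 9.62 years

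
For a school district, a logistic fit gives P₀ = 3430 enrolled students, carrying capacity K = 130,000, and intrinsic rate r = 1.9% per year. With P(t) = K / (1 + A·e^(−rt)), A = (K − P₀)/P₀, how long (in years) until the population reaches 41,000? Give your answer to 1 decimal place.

A = (130000 − 3430)/3430 = 36.90087
41000 = 130000/(1 + 36.90087·e^(−0.019t)) → 1 + 36.90087·e^(−0.019t) = 3.17073
e^(−0.019t) = 0.058826 → t = ln(16.99928)/0.019 = 2.83317/0.019

t ≈ 149.1 years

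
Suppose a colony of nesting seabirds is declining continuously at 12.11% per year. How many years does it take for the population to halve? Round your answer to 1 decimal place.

half-life ≈ 5.7 years

half-life = ln(2) / |r| = 0.69315 / 0.1211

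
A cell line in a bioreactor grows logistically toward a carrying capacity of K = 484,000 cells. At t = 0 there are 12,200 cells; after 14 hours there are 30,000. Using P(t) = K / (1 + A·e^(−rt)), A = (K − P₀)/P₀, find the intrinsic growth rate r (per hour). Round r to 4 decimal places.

r ≈ 0.0670 per hour

A = (484000 − 12200)/12200 = 38.67213
30000 = 484000/(1 + 38.67213·e^(−r·14)) → e^(−14r) = (16.13333 − 1)/38.67213 = 0.391324
r = −ln(0.391324)/14 = 0.93822/14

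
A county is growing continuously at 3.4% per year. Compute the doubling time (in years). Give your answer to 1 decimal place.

doubling time ≈ 20.4 years

doubling time = ln(2) / |r| = 0.69315 / 0.034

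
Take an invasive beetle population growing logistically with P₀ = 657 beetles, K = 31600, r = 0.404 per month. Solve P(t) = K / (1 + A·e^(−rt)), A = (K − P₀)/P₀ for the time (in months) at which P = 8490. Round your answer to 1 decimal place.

A = (31600 − 657)/657 = 47.09741
8490 = 31600/(1 + 47.09741·e^(−0.404t)) → 1 + 47.09741·e^(−0.404t) = 3.72203
e^(−0.404t) = 0.057796 → t = ln(17.30234)/0.404 = 2.85084/0.404

t ≈ 7.1 months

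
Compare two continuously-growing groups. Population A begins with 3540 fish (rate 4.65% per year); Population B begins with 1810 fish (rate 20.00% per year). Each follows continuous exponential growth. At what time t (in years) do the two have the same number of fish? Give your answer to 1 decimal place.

t ≈ 4.4 years

3540·e^(0.0465t) = 1810·e^(0.2t)
3540/1810 = e^((0.2 − 0.0465)t) → ln(1.9558) = 0.1535·t
t = 0.6708 / 0.1535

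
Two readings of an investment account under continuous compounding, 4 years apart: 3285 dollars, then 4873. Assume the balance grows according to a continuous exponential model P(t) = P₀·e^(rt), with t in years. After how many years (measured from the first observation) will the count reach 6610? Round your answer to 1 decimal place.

t ≈ 7.1 years

r = ln(4873/3285) / 4 ≈ 0.098586 per year
t = ln(6610/3285) / r = 0.69922 / 0.098586 ≈ 7.092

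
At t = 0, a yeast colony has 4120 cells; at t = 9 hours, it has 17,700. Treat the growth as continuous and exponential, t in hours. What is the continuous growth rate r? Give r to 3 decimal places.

r ≈ 0.162 per hour

17700 = 4120 · e^(r·9)
e^(9r) = 17700/4120 = 4.29612
r = ln(4.29612) / 9 = 1.45771 / 9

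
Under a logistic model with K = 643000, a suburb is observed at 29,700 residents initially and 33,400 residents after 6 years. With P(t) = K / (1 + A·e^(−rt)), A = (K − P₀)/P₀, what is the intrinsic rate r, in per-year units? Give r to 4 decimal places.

r ≈ 0.0206 per year

A = (643000 − 29700)/29700 = 20.64983
33400 = 643000/(1 + 20.64983·e^(−r·6)) → e^(−6r) = (19.2515 − 1)/20.64983 = 0.883857
r = −ln(0.883857)/6 = 0.12346/6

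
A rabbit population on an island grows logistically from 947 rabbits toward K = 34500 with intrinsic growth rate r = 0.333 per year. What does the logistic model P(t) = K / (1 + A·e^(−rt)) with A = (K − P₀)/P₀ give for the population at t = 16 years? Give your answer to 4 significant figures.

A = (34500 − 947)/947 = 35.43083
P(16) = 34500 / (1 + 35.43083·e^(−0.333·16)) = 34500 / (1 + 35.43083·0.004854)
= 34500 / 1.17197 ≈ 29437.54

≈ 29,440 rabbits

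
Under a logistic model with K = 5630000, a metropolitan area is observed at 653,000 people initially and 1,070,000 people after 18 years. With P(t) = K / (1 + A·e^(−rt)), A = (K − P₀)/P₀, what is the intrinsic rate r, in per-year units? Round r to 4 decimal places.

r ≈ 0.0323 per year

A = (5630000 − 653000)/653000 = 7.62175
1070000 = 5630000/(1 + 7.62175·e^(−r·18)) → e^(−18r) = (5.26168 − 1)/7.62175 = 0.559148
r = −ln(0.559148)/18 = 0.58134/18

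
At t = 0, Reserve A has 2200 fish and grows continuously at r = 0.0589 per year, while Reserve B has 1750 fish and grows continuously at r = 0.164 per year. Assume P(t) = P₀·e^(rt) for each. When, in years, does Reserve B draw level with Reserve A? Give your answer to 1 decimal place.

2200·e^(0.0589t) = 1750·e^(0.164t)
2200/1750 = e^((0.164 − 0.0589)t) → ln(1.25714) = 0.1051·t
t = 0.22884 / 0.1051

t ≈ 2.2 years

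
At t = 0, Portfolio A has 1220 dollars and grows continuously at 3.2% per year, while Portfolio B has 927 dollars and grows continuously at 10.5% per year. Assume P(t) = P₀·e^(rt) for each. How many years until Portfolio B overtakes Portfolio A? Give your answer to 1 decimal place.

t ≈ 3.8 years

1220·e^(0.032t) = 927·e^(0.105t)
1220/927 = e^((0.105 − 0.032)t) → ln(1.31607) = 0.073·t
t = 0.27465 / 0.073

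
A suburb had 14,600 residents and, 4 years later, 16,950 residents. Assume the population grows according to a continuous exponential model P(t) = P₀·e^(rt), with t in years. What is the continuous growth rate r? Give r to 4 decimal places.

16950 = 14600 · e^(r·4)
e^(4r) = 16950/14600 = 1.16096
r = ln(1.16096) / 4 = 0.14925 / 4

r ≈ 0.0373 per year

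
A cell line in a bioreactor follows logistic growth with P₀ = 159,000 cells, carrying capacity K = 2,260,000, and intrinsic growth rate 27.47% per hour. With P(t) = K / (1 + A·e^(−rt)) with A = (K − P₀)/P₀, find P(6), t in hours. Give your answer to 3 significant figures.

≈ 638,000 cells

A = (2260000 − 159000)/159000 = 13.21384
P(6) = 2260000 / (1 + 13.21384·e^(−0.2747·6)) = 2260000 / (1 + 13.21384·0.192396)
= 2260000 / 3.54229 ≈ 638005.7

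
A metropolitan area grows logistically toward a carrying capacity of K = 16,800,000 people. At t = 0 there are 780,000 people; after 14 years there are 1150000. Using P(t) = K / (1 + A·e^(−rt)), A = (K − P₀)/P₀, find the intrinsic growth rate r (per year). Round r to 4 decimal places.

A = (16800000 − 780000)/780000 = 20.53846
1150000 = 16800000/(1 + 20.53846·e^(−r·14)) → e^(−14r) = (14.6087 − 1)/20.53846 = 0.662596
r = −ln(0.662596)/14 = 0.41159/14

r ≈ 0.0294 per year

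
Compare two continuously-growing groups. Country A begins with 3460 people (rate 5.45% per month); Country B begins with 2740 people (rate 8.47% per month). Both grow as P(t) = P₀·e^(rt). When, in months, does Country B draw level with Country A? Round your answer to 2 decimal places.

t ≈ 7.73 months

3460·e^(0.0545t) = 2740·e^(0.0847t)
3460/2740 = e^((0.0847 − 0.0545)t) → ln(1.26277) = 0.0302·t
t = 0.23331 / 0.0302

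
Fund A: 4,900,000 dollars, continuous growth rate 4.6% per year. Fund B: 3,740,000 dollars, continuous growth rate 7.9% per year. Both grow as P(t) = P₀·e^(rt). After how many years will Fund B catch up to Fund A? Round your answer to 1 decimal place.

t ≈ 8.2 years

4900000·e^(0.046t) = 3740000·e^(0.079t)
4900000/3740000 = e^((0.079 − 0.046)t) → ln(1.31016) = 0.033·t
t = 0.27015 / 0.033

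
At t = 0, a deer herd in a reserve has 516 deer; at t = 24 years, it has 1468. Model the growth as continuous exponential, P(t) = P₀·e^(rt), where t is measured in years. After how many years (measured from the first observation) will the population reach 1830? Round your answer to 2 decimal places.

t ≈ 29.06 years

r = ln(1468/516) / 24 ≈ 0.043565 per year
t = ln(1830/516) / r = 1.26596 / 0.043565 ≈ 29.06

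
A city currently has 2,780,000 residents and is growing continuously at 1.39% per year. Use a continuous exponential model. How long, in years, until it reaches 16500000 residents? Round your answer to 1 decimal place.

t ≈ 128.1 years

16500000 = 2780000 · e^(0.0139·t)
t = ln(16500000/2780000) / 0.0139 = ln(5.93525) / 0.0139 = 1.78091 / 0.0139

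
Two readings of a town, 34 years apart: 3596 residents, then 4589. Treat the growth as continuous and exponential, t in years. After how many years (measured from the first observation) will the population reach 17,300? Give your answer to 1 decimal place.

r = ln(4589/3596) / 34 ≈ 0.007172 per year
t = ln(17300/3596) / r = 1.57088 / 0.007172 ≈ 219.037

t ≈ 219.0 years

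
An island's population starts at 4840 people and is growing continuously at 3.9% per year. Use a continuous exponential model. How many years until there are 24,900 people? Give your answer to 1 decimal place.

t ≈ 42.0 years

24900 = 4840 · e^(0.039·t)
t = ln(24900/4840) / 0.039 = ln(5.14463) / 0.039 = 1.63795 / 0.039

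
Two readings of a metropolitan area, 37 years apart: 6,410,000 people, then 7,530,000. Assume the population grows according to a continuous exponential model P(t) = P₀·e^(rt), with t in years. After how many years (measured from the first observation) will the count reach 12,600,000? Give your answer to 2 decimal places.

r = ln(7530000/6410000) / 37 ≈ 0.004352 per year
t = ln(12600000/6410000) / r = 0.67584 / 0.004352 ≈ 155.282

t ≈ 155.28 years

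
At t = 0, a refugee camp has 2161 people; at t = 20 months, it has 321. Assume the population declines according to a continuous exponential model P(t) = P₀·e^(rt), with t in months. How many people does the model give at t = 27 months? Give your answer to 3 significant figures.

≈ 165 people

r = ln(321/2161) / 20 ≈ -0.095344 per month
P(27) = 2161 · e^(-0.095344·27) = 2161 · 0.07621 ≈ 164.68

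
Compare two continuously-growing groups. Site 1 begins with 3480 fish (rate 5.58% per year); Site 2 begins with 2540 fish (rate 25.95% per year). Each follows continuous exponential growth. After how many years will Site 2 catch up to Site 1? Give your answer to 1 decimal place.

t ≈ 1.5 years

3480·e^(0.0558t) = 2540·e^(0.2595t)
3480/2540 = e^((0.2595 − 0.0558)t) → ln(1.37008) = 0.2037·t
t = 0.31487 / 0.2037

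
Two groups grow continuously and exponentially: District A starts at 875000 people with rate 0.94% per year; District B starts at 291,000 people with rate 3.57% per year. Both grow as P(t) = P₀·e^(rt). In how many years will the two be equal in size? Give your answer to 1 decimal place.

875000·e^(0.0094t) = 291000·e^(0.0357t)
875000/291000 = e^((0.0357 − 0.0094)t) → ln(3.00687) = 0.0263·t
t = 1.1009 / 0.0263

t ≈ 41.9 years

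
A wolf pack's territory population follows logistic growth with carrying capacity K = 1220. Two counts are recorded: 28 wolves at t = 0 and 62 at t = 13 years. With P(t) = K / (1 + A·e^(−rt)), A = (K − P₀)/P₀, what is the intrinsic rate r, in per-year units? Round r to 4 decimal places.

A = (1220 − 28)/28 = 42.57143
62 = 1220/(1 + 42.57143·e^(−r·13)) → e^(−13r) = (19.67742 − 1)/42.57143 = 0.438731
r = −ln(0.438731)/13 = 0.82387/13

r ≈ 0.0634 per year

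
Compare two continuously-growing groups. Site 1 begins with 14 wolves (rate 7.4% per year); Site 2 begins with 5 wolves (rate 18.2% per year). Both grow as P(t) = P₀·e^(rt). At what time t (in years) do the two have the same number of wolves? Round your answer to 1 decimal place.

14·e^(0.074t) = 5·e^(0.182t)
14/5 = e^((0.182 − 0.074)t) → ln(2.8) = 0.108·t
t = 1.02962 / 0.108

t ≈ 9.5 years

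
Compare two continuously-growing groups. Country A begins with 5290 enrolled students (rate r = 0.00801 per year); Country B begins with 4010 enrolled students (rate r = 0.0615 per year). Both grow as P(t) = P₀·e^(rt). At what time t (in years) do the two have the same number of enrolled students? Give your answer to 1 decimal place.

t ≈ 5.2 years

5290·e^(0.00801t) = 4010·e^(0.0615t)
5290/4010 = e^((0.0615 − 0.00801)t) → ln(1.3192) = 0.05349·t
t = 0.27703 / 0.05349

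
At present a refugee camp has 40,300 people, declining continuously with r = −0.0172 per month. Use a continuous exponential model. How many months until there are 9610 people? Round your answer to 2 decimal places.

t ≈ 83.35 months

9610 = 40300 · e^(-0.0172·t)
t = ln(9610/40300) / -0.0172 = ln(0.23846) / -0.0172 = -1.43355 / -0.0172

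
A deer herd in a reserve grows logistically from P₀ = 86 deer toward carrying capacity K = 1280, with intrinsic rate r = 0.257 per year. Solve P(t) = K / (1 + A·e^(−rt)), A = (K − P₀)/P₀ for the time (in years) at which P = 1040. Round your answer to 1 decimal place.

t ≈ 15.9 years

A = (1280 − 86)/86 = 13.88372
1040 = 1280/(1 + 13.88372·e^(−0.257t)) → 1 + 13.88372·e^(−0.257t) = 1.23077
e^(−0.257t) = 0.016622 → t = ln(60.16279)/0.257 = 4.09705/0.257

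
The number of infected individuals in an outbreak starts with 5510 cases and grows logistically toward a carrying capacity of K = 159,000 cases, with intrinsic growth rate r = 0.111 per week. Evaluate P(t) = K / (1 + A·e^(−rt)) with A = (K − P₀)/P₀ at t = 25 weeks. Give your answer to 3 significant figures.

≈ 58,100 cases

A = (159000 − 5510)/5510 = 27.85662
P(25) = 159000 / (1 + 27.85662·e^(−0.111·25)) = 159000 / (1 + 27.85662·0.062349)
= 159000 / 2.73685 ≈ 58096.07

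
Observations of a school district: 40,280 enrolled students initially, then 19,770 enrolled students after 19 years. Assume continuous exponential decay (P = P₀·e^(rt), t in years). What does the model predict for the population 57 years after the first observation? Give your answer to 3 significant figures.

r = ln(19770/40280) / 19 ≈ -0.037457 per year
P(57) = 40280 · e^(-0.037457·57) = 40280 · 0.11824 ≈ 4762.57

≈ 4,760 enrolled students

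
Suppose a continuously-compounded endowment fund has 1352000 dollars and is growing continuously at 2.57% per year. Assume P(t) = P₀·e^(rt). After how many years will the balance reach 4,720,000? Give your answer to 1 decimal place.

4720000 = 1352000 · e^(0.0257·t)
t = ln(4720000/1352000) / 0.0257 = ln(3.49112) / 0.0257 = 1.25022 / 0.0257

t ≈ 48.6 years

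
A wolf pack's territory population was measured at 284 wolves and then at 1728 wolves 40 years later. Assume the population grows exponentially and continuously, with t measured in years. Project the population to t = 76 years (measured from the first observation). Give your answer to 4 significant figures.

≈ 8,777 wolves

r = ln(1728/284) / 40 ≈ 0.045144 per year
P(76) = 284 · e^(0.045144·76) = 284 · 30.90497 ≈ 8777.01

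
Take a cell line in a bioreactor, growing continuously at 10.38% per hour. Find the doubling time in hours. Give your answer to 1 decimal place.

doubling time = ln(2) / |r| = 0.69315 / 0.1038

doubling time ≈ 6.7 hours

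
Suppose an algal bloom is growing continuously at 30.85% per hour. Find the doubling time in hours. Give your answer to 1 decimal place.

doubling time = ln(2) / |r| = 0.69315 / 0.3085

doubling time ≈ 2.2 hours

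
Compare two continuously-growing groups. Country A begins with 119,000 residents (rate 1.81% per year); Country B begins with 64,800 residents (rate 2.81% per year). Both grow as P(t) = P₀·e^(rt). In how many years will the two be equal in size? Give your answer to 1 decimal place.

t ≈ 60.8 years

119000·e^(0.0181t) = 64800·e^(0.0281t)
119000/64800 = e^((0.0281 − 0.0181)t) → ln(1.83642) = 0.01·t
t = 0.60782 / 0.01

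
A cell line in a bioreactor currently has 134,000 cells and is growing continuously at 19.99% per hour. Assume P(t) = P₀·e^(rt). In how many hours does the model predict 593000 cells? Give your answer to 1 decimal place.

t ≈ 7.4 hours

593000 = 134000 · e^(0.1999·t)
t = ln(593000/134000) / 0.1999 = ln(4.42537) / 0.1999 = 1.48735 / 0.1999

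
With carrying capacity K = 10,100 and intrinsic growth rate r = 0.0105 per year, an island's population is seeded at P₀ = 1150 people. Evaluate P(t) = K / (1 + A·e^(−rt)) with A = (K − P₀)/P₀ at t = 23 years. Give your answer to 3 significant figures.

≈ 1,420 people

A = (10100 − 1150)/1150 = 7.78261
P(23) = 10100 / (1 + 7.78261·e^(−0.0105·23)) = 10100 / (1 + 7.78261·0.785449)
= 10100 / 7.11284 ≈ 1419.97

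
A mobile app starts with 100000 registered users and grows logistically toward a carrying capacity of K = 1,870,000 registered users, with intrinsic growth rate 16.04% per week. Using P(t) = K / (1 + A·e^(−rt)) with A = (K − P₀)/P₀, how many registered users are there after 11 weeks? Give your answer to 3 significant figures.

A = (1870000 − 100000)/100000 = 17.7
P(11) = 1870000 / (1 + 17.7·e^(−0.1604·11)) = 1870000 / (1 + 17.7·0.17129)
= 1870000 / 4.03182 ≈ 463809.85

≈ 464,000 registered users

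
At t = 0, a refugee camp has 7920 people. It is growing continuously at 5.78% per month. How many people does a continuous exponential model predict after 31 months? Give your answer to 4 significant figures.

P(31) = 7920 · e^(0.0578·31) = 7920 · e^(1.7918)
= 7920 · 6.00024 ≈ 47521.93

≈ 47,520 people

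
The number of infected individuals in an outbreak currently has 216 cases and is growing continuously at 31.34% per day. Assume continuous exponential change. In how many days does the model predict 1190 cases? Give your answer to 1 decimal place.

1190 = 216 · e^(0.3134·t)
t = ln(1190/216) / 0.3134 = ln(5.50926) / 0.3134 = 1.70643 / 0.3134

t ≈ 5.4 days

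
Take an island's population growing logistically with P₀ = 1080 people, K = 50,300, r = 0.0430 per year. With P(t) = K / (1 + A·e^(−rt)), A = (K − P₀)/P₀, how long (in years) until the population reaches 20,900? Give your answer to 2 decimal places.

A = (50300 − 1080)/1080 = 45.57407
20900 = 50300/(1 + 45.57407·e^(−0.043t)) → 1 + 45.57407·e^(−0.043t) = 2.4067
e^(−0.043t) = 0.030866 → t = ln(32.3979)/0.043 = 3.47809/0.043

t ≈ 80.89 years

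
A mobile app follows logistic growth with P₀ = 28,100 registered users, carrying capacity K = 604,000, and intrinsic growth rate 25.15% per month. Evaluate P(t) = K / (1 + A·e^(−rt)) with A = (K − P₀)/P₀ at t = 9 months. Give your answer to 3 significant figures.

A = (604000 − 28100)/28100 = 20.49466
P(9) = 604000 / (1 + 20.49466·e^(−0.2515·9)) = 604000 / (1 + 20.49466·0.103986)
= 604000 / 3.13116 ≈ 192900.02

≈ 193,000 registered users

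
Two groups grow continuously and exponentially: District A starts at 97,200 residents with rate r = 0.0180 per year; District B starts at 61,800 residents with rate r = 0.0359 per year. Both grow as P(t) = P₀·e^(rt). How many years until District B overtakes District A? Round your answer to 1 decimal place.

97200·e^(0.018t) = 61800·e^(0.0359t)
97200/61800 = e^((0.0359 − 0.018)t) → ln(1.57282) = 0.0179·t
t = 0.45287 / 0.0179

t ≈ 25.3 years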